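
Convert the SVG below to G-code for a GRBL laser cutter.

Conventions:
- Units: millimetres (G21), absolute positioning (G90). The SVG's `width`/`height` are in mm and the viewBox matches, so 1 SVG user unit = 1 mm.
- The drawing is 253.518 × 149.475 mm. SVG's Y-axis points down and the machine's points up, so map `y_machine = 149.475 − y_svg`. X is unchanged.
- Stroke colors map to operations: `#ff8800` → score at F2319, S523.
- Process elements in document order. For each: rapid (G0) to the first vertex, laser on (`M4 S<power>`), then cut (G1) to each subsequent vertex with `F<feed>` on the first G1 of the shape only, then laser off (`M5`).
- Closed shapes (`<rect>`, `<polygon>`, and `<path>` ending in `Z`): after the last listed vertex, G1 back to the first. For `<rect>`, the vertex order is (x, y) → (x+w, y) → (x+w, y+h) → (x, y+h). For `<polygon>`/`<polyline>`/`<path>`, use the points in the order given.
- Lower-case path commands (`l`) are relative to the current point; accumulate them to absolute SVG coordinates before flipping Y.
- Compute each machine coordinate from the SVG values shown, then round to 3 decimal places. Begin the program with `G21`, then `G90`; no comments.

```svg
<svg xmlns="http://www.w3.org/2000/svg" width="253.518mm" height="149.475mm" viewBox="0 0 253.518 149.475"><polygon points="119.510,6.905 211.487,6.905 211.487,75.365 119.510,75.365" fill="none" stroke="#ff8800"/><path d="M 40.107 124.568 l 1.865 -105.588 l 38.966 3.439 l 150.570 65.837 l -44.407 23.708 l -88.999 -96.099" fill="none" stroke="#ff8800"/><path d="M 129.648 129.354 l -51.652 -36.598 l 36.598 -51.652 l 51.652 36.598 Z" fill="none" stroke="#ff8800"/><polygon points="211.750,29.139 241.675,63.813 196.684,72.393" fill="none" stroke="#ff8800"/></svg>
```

viewBox `0 0 253.518 149.475` with mm width/height → 1 unit = 1 mm. Flip: y_m = 149.475 − y_svg.

**Shape 1** — `<polygon>` rectangle, stroke `#ff8800` → score (S523, F2319). Machine vertices: (119.510,142.570) → (211.487,142.570) → (211.487,74.110) → (119.510,74.110) → (119.510,142.570). Closed: final G1 returns to the first vertex.

**Shape 2** — `<path>` open polyline, stroke `#ff8800` → score (S523, F2319). Machine vertices: (40.107,24.907) → (41.972,130.495) → (80.938,127.056) → (231.508,61.219) → (187.101,37.511) → (98.102,133.610). Open path.

**Shape 3** — `<path>` regular polygon, stroke `#ff8800` → score (S523, F2319). Machine vertices: (129.648,20.121) → (77.996,56.719) → (114.594,108.371) → (166.246,71.773) → (129.648,20.121). Closed: final G1 returns to the first vertex.

**Shape 4** — `<polygon>` regular polygon, stroke `#ff8800` → score (S523, F2319). Machine vertices: (211.750,120.336) → (241.675,85.662) → (196.684,77.082) → (211.750,120.336). Closed: final G1 returns to the first vertex.

G21
G90
G0 X119.510 Y142.570
M4 S523
G1 X211.487 Y142.570 F2319
G1 X211.487 Y74.110
G1 X119.510 Y74.110
G1 X119.510 Y142.570
M5
G0 X40.107 Y24.907
M4 S523
G1 X41.972 Y130.495 F2319
G1 X80.938 Y127.056
G1 X231.508 Y61.219
G1 X187.101 Y37.511
G1 X98.102 Y133.610
M5
G0 X129.648 Y20.121
M4 S523
G1 X77.996 Y56.719 F2319
G1 X114.594 Y108.371
G1 X166.246 Y71.773
G1 X129.648 Y20.121
M5
G0 X211.750 Y120.336
M4 S523
G1 X241.675 Y85.662 F2319
G1 X196.684 Y77.082
G1 X211.750 Y120.336
M5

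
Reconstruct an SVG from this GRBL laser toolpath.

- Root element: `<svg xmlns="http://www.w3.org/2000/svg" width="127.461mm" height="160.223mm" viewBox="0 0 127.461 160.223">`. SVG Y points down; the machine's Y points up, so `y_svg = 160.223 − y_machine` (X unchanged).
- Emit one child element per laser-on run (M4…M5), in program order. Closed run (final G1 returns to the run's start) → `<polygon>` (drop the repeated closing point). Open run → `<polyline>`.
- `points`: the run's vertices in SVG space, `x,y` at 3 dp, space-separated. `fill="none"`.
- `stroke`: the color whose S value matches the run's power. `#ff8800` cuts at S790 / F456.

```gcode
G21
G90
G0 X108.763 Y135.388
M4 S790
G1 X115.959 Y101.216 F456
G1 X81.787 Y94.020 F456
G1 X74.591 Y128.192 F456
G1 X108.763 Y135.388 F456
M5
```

Each laser-on run becomes one SVG element. Flip Y back into SVG space with y_svg = 160.223 − y_machine. Every run uses S790, so all elements get stroke `#ff8800` (cut).

Run 1: The run returns to its start, so emit a `<polygon>` with points (Y-flipped): 108.763,24.835 115.959,59.007 81.787,66.203 74.591,32.031.

<svg xmlns="http://www.w3.org/2000/svg" width="127.461mm" height="160.223mm" viewBox="0 0 127.461 160.223">
  <polygon points="108.763,24.835 115.959,59.007 81.787,66.203 74.591,32.031" fill="none" stroke="#ff8800"/>
</svg>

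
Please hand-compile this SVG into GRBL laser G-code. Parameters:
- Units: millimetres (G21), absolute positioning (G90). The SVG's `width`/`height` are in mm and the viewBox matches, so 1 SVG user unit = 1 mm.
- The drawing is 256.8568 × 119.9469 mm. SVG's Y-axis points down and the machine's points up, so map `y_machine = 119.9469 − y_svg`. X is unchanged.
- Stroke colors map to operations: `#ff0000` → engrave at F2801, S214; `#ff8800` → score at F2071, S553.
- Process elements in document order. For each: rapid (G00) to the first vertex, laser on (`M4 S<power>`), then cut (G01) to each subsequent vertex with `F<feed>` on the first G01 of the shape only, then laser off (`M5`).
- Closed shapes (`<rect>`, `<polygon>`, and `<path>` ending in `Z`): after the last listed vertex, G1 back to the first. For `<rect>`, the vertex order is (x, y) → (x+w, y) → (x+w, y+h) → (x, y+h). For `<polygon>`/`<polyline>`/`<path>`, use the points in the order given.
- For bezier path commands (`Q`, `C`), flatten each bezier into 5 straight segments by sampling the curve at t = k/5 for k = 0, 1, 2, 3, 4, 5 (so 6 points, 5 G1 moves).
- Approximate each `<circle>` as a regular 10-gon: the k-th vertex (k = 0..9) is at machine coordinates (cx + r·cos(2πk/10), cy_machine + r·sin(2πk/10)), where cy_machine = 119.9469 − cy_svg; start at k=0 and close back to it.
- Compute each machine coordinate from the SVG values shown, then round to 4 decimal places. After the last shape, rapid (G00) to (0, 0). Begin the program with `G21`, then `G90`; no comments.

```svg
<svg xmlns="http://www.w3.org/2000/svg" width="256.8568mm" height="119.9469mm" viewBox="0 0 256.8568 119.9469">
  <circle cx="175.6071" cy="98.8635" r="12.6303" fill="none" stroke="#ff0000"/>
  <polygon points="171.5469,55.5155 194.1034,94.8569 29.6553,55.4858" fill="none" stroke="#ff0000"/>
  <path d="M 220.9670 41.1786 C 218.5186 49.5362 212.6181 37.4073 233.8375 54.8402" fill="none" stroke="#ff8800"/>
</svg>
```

G21
G90
G00 X188.2374 Y21.0834
M4 S214
G01 X185.8252 Y28.5073 F2801
G01 X179.5101 Y33.0955
G01 X171.7041 Y33.0955
G01 X165.3890 Y28.5073
G01 X162.9768 Y21.0834
G01 X165.3890 Y13.6595
G01 X171.7041 Y9.0713
G01 X179.5101 Y9.0713
G01 X185.8252 Y13.6595
G01 X188.2374 Y21.0834
M5
G00 X171.5469 Y64.4314
M4 S214
G01 X194.1034 Y25.0900 F2801
G01 X29.6553 Y64.4611
G01 X171.5469 Y64.4314
M5
G00 X220.9670 Y78.7683
M4 S553
G01 X219.3283 Y75.8117 F2071
G01 X218.3285 Y75.3696
G01 X219.4352 Y75.0396
G01 X224.1157 Y72.4194
G01 X233.8375 Y65.1067
M5
G00 X0.0000 Y0.0000

Since the viewBox matches the mm dimensions, user units are millimetres directly. The only transform is the Y-flip y_m = 119.9469 − y_svg.

Shape 1 is a circle drawn with `<circle>`. Its stroke #ff0000 means engrave at S214, F2801. After flipping Y the toolpath is (188.2374,21.0834) → (185.8252,28.5073) → (179.5101,33.0955) → (171.7041,33.0955) → (165.3890,28.5073) → (162.9768,21.0834) → (165.3890,13.6595) → (171.7041,9.0713) → (179.5101,9.0713) → (185.8252,13.6595) → (188.2374,21.0834), returning to the start.

Shape 2 is a closed polygon drawn with `<polygon>`. Its stroke #ff0000 means engrave at S214, F2801. After flipping Y the toolpath is (171.5469,64.4314) → (194.1034,25.0900) → (29.6553,64.4611) → (171.5469,64.4314), returning to the start.

Shape 3 is a cubic bezier drawn with `<path>`. Its stroke #ff8800 means score at S553, F2071. After flipping Y the toolpath is (220.9670,78.7683) → (219.3283,75.8117) → (218.3285,75.3696) → (219.4352,75.0396) → (224.1157,72.4194) → (233.8375,65.1067).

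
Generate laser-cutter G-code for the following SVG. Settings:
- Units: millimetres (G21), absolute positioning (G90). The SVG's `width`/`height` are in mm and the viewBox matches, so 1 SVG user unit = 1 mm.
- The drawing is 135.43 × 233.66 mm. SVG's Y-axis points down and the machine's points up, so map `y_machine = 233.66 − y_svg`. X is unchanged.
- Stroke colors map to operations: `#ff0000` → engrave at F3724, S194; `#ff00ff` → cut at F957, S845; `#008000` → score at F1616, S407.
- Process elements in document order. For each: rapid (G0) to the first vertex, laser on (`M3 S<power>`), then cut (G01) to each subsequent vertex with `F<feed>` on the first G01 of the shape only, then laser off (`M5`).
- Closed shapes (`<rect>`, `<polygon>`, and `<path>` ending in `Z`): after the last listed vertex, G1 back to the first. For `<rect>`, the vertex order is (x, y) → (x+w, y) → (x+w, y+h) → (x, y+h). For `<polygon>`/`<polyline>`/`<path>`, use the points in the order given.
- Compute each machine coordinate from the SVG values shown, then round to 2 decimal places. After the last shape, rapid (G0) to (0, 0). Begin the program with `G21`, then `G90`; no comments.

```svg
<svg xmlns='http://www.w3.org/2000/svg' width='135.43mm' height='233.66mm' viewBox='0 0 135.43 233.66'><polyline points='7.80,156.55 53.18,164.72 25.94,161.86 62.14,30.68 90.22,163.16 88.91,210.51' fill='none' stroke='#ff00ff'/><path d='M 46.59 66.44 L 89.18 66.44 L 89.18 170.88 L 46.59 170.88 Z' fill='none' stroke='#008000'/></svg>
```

Since the viewBox matches the mm dimensions, user units are millimetres directly. The only transform is the Y-flip y_m = 233.66 − y_svg.

Shape 1 is a open polyline drawn with `<polyline>`. Its stroke #ff00ff means cut at S845, F957. After flipping Y the toolpath is (7.80,77.11) → (53.18,68.94) → (25.94,71.80) → (62.14,202.98) → (90.22,70.50) → (88.91,23.15).

Shape 2 is a rectangle drawn with `<path>`. Its stroke #008000 means score at S407, F1616. After flipping Y the toolpath is (46.59,167.22) → (89.18,167.22) → (89.18,62.78) → (46.59,62.78) → (46.59,167.22), returning to the start.

G21
G90
G0 X7.80 Y77.11
M3 S845
G01 X53.18 Y68.94 F957
G01 X25.94 Y71.80
G01 X62.14 Y202.98
G01 X90.22 Y70.50
G01 X88.91 Y23.15
M5
G0 X46.59 Y167.22
M3 S407
G01 X89.18 Y167.22 F1616
G01 X89.18 Y62.78
G01 X46.59 Y62.78
G01 X46.59 Y167.22
M5
G0 X0.00 Y0.00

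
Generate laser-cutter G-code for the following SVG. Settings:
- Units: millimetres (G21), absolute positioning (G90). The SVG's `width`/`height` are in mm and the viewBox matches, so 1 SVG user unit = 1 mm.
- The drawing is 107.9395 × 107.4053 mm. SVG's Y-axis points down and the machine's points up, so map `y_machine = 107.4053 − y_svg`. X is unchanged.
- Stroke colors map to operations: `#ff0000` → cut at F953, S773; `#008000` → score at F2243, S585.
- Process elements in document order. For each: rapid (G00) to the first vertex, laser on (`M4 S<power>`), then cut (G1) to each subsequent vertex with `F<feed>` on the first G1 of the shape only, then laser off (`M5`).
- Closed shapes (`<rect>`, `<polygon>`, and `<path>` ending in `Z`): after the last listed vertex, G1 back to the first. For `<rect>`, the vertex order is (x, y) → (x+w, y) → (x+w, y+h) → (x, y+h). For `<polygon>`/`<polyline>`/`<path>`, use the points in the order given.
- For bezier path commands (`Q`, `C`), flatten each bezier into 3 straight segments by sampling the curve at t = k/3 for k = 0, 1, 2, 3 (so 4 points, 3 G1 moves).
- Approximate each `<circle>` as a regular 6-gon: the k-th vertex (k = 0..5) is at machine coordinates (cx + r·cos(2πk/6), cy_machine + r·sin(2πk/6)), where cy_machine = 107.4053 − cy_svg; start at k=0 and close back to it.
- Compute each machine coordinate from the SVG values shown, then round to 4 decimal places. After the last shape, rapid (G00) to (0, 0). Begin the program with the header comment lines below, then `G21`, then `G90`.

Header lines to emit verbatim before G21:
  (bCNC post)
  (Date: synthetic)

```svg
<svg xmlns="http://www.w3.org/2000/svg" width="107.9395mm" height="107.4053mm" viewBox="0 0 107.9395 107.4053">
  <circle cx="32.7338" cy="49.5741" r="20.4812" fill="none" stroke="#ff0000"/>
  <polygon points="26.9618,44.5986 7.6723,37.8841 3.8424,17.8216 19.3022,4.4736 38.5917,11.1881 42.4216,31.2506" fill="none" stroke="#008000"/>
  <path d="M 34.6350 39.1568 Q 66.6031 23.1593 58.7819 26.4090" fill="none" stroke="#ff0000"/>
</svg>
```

(bCNC post)
(Date: synthetic)
G21
G90
G00 X53.2150 Y57.8312
M4 S773
G1 X42.9744 Y75.5684 F953
G1 X22.4932 Y75.5684
G1 X12.2526 Y57.8312
G1 X22.4932 Y40.0940
G1 X42.9744 Y40.0940
G1 X53.2150 Y57.8312
M5
G00 X26.9618 Y62.8067
M4 S585
G1 X7.6723 Y69.5212 F2243
G1 X3.8424 Y89.5837
G1 X19.3022 Y102.9317
G1 X38.5917 Y96.2172
G1 X42.4216 Y76.1547
G1 X26.9618 Y62.8067
M5
G00 X34.6350 Y68.2485
M4 S773
G1 X51.5260 Y76.7749 F953
G1 X59.5750 Y81.0242
G1 X58.7819 Y80.9963
M5
G00 X0.0000 Y0.0000

viewBox `0 0 107.9395 107.4053` with mm width/height → 1 unit = 1 mm. Flip: y_m = 107.4053 − y_svg.

**Shape 1** — `<circle>` circle, stroke `#ff0000` → cut (S773, F953). Machine vertices: (53.2150,57.8312) → (42.9744,75.5684) → (22.4932,75.5684) → (12.2526,57.8312) → (22.4932,40.0940) → (42.9744,40.0940) → (53.2150,57.8312). Closed: final G1 returns to the first vertex.

**Shape 2** — `<polygon>` regular polygon, stroke `#008000` → score (S585, F2243). Machine vertices: (26.9618,62.8067) → (7.6723,69.5212) → (3.8424,89.5837) → (19.3022,102.9317) → (38.5917,96.2172) → (42.4216,76.1547) → (26.9618,62.8067). Closed: final G1 returns to the first vertex.

**Shape 3** — `<path>` quadratic bezier, stroke `#ff0000` → cut (S773, F953). Control points (SVG): P0=(34.6350,39.1568), P1=(66.6031,23.1593), P2=(58.7819,26.4090); sampled at t=k/3. Machine vertices: (34.6350,68.2485) → (51.5260,76.7749) → (59.5750,81.0242) → (58.7819,80.9963). Open path.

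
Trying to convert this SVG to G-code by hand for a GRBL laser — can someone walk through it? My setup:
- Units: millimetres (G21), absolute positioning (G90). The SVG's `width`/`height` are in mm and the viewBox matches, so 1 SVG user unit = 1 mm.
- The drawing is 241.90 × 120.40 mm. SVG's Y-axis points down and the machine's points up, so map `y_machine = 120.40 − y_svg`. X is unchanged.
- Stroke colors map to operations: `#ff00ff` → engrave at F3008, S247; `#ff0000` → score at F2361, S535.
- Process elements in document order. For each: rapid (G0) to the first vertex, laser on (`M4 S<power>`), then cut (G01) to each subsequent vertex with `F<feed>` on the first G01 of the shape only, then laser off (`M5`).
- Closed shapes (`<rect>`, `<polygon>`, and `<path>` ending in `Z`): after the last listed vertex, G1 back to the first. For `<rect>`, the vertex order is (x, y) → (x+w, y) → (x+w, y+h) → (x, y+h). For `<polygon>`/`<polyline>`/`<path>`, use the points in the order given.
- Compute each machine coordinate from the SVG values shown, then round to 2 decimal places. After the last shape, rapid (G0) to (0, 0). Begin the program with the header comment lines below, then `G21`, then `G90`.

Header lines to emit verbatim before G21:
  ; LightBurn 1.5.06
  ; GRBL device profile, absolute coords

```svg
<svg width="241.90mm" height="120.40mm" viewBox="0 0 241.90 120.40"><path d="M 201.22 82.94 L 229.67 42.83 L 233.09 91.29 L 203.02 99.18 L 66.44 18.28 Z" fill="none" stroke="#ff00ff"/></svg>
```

; LightBurn 1.5.06
; GRBL device profile, absolute coords
G21
G90
G0 X201.22 Y37.46
M4 S247
G01 X229.67 Y77.57 F3008
G01 X233.09 Y29.11
G01 X203.02 Y21.22
G01 X66.44 Y102.12
G01 X201.22 Y37.46
M5
G0 X0.00 Y0.00

Since the viewBox matches the mm dimensions, user units are millimetres directly. The only transform is the Y-flip y_m = 120.40 − y_svg.

Shape 1 is a closed polygon drawn with `<path>`. Its stroke #ff00ff means engrave at S247, F3008. After flipping Y the toolpath is (201.22,37.46) → (229.67,77.57) → (233.09,29.11) → (203.02,21.22) → (66.44,102.12) → (201.22,37.46), returning to the start.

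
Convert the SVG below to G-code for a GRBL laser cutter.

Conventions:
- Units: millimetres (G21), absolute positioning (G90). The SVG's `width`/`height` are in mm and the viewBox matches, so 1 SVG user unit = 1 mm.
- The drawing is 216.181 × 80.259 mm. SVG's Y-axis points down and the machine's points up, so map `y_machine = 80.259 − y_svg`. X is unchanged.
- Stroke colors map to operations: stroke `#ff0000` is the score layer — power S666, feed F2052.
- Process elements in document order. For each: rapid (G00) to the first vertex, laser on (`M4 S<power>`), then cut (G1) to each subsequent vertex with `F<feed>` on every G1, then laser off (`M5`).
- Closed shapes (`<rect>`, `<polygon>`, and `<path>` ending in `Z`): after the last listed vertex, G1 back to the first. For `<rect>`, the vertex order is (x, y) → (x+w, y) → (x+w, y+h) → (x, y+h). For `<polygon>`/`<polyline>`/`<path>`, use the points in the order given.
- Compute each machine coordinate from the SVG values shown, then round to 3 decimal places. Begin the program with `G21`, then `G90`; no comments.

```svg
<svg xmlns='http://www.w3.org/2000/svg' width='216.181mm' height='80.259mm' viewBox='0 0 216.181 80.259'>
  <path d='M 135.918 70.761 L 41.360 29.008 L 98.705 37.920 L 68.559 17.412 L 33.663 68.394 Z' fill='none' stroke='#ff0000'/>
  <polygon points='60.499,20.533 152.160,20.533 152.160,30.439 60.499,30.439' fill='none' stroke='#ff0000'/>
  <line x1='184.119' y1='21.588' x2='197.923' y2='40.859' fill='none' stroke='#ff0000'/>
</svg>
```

G21
G90
G00 X135.918 Y9.498
M4 S666
G1 X41.360 Y51.251 F2052
G1 X98.705 Y42.339 F2052
G1 X68.559 Y62.847 F2052
G1 X33.663 Y11.865 F2052
G1 X135.918 Y9.498 F2052
M5
G00 X60.499 Y59.726
M4 S666
G1 X152.160 Y59.726 F2052
G1 X152.160 Y49.820 F2052
G1 X60.499 Y49.820 F2052
G1 X60.499 Y59.726 F2052
M5
G00 X184.119 Y58.671
M4 S666
G1 X197.923 Y39.400 F2052
M5

viewBox `0 0 216.181 80.259` with mm width/height → 1 unit = 1 mm. Flip: y_m = 80.259 − y_svg.

**Shape 1** — `<path>` closed polygon, stroke `#ff0000` → score (S666, F2052). Machine vertices: (135.918,9.498) → (41.360,51.251) → (98.705,42.339) → (68.559,62.847) → (33.663,11.865) → (135.918,9.498). Closed: final G1 returns to the first vertex.

**Shape 2** — `<polygon>` rectangle, stroke `#ff0000` → score (S666, F2052). Machine vertices: (60.499,59.726) → (152.160,59.726) → (152.160,49.820) → (60.499,49.820) → (60.499,59.726). Closed: final G1 returns to the first vertex.

**Shape 3** — `<line>` line segment, stroke `#ff0000` → score (S666, F2052). Machine vertices: (184.119,58.671) → (197.923,39.400). Open path.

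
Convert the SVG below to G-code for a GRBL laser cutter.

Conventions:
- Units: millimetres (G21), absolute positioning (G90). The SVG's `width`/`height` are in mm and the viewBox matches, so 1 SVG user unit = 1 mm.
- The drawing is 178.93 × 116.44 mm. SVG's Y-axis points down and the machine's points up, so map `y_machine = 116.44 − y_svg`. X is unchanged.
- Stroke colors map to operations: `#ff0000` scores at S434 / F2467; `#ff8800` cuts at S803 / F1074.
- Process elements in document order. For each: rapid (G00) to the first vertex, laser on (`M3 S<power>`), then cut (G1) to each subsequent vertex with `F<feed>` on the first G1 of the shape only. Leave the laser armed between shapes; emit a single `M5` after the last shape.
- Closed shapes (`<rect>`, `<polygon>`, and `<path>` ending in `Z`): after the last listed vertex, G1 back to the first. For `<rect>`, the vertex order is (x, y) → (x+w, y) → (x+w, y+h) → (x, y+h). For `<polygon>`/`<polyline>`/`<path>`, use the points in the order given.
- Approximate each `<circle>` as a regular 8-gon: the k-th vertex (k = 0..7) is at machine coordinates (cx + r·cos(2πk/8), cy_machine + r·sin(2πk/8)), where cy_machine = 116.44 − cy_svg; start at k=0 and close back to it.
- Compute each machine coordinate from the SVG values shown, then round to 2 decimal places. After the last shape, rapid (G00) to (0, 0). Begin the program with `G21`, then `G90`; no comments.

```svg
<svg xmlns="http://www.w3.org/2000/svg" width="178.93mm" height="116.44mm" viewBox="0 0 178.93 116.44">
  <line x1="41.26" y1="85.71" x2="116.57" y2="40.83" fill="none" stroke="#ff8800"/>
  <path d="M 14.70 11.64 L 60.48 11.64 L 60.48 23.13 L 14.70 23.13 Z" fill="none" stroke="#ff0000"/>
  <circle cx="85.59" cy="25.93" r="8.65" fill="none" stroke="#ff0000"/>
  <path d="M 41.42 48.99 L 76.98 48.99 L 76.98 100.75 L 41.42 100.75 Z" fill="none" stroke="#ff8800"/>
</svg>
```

viewBox `0 0 178.93 116.44` with mm width/height → 1 unit = 1 mm. Flip: y_m = 116.44 − y_svg.

**Shape 1** — `<line>` line segment, stroke `#ff8800` → cut (S803, F1074). Machine vertices: (41.26,30.73) → (116.57,75.61). Open path.

**Shape 2** — `<path>` rectangle, stroke `#ff0000` → score (S434, F2467). Machine vertices: (14.70,104.80) → (60.48,104.80) → (60.48,93.31) → (14.70,93.31) → (14.70,104.80). Closed: final G1 returns to the first vertex.

**Shape 3** — `<circle>` circle, stroke `#ff0000` → score (S434, F2467). Machine vertices: (94.24,90.51) → (91.71,96.63) → (85.59,99.16) → (79.47,96.63) → (76.94,90.51) → (79.47,84.39) → (85.59,81.86) → (91.71,84.39) → (94.24,90.51). Closed: final G1 returns to the first vertex.

**Shape 4** — `<path>` rectangle, stroke `#ff8800` → cut (S803, F1074). Machine vertices: (41.42,67.45) → (76.98,67.45) → (76.98,15.69) → (41.42,15.69) → (41.42,67.45). Closed: final G1 returns to the first vertex.

G21
G90
G00 X41.26 Y30.73
M3 S803
G1 X116.57 Y75.61 F1074
G00 X14.70 Y104.80
M3 S434
G1 X60.48 Y104.80 F2467
G1 X60.48 Y93.31
G1 X14.70 Y93.31
G1 X14.70 Y104.80
G00 X94.24 Y90.51
M3 S434
G1 X91.71 Y96.63 F2467
G1 X85.59 Y99.16
G1 X79.47 Y96.63
G1 X76.94 Y90.51
G1 X79.47 Y84.39
G1 X85.59 Y81.86
G1 X91.71 Y84.39
G1 X94.24 Y90.51
G00 X41.42 Y67.45
M3 S803
G1 X76.98 Y67.45 F1074
G1 X76.98 Y15.69
G1 X41.42 Y15.69
G1 X41.42 Y67.45
M5
G00 X0.00 Y0.00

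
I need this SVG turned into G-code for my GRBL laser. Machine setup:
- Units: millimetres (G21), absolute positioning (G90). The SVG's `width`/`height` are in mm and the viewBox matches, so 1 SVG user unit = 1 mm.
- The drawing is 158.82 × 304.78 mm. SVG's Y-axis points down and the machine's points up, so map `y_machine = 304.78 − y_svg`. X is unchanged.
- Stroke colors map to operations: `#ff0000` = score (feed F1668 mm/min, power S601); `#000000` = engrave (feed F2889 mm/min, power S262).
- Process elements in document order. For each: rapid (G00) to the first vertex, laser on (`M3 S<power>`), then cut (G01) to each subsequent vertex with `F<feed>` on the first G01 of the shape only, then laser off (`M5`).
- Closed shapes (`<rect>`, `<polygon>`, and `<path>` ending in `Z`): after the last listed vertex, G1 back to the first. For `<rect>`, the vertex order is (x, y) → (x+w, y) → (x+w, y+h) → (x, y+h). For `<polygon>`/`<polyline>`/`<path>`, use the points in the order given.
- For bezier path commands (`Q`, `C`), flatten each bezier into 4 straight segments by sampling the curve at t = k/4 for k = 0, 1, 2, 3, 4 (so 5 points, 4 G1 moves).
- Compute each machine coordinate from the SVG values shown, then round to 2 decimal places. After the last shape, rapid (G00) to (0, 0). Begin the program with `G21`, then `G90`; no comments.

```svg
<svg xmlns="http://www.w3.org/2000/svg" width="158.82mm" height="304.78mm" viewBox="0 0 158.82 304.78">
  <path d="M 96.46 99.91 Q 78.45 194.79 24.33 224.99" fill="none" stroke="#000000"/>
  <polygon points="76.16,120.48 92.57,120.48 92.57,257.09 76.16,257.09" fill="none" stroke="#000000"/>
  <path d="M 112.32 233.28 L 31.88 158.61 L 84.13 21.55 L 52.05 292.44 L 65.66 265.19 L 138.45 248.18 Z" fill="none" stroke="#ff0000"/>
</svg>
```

G21
G90
G00 X96.46 Y204.87
M3 S262
G01 X85.20 Y161.47 F2889
G01 X69.42 Y126.16
G01 X49.13 Y98.93
G01 X24.33 Y79.79
M5
G00 X76.16 Y184.30
M3 S262
G01 X92.57 Y184.30 F2889
G01 X92.57 Y47.69
G01 X76.16 Y47.69
G01 X76.16 Y184.30
M5
G00 X112.32 Y71.50
M3 S601
G01 X31.88 Y146.17 F1668
G01 X84.13 Y283.23
G01 X52.05 Y12.34
G01 X65.66 Y39.59
G01 X138.45 Y56.60
G01 X112.32 Y71.50
M5
G00 X0.00 Y0.00

viewBox `0 0 158.82 304.78` with mm width/height → 1 unit = 1 mm. Flip: y_m = 304.78 − y_svg.

**Shape 1** — `<path>` quadratic bezier, stroke `#000000` → engrave (S262, F2889). Control points (SVG): P0=(96.46,99.91), P1=(78.45,194.79), P2=(24.33,224.99); sampled at t=k/4. Machine vertices: (96.46,204.87) → (85.20,161.47) → (69.42,126.16) → (49.13,98.93) → (24.33,79.79). Open path.

**Shape 2** — `<polygon>` rectangle, stroke `#000000` → engrave (S262, F2889). Machine vertices: (76.16,184.30) → (92.57,184.30) → (92.57,47.69) → (76.16,47.69) → (76.16,184.30). Closed: final G1 returns to the first vertex.

**Shape 3** — `<path>` closed polygon, stroke `#ff0000` → score (S601, F1668). Machine vertices: (112.32,71.50) → (31.88,146.17) → (84.13,283.23) → (52.05,12.34) → (65.66,39.59) → (138.45,56.60) → (112.32,71.50). Closed: final G1 returns to the first vertex.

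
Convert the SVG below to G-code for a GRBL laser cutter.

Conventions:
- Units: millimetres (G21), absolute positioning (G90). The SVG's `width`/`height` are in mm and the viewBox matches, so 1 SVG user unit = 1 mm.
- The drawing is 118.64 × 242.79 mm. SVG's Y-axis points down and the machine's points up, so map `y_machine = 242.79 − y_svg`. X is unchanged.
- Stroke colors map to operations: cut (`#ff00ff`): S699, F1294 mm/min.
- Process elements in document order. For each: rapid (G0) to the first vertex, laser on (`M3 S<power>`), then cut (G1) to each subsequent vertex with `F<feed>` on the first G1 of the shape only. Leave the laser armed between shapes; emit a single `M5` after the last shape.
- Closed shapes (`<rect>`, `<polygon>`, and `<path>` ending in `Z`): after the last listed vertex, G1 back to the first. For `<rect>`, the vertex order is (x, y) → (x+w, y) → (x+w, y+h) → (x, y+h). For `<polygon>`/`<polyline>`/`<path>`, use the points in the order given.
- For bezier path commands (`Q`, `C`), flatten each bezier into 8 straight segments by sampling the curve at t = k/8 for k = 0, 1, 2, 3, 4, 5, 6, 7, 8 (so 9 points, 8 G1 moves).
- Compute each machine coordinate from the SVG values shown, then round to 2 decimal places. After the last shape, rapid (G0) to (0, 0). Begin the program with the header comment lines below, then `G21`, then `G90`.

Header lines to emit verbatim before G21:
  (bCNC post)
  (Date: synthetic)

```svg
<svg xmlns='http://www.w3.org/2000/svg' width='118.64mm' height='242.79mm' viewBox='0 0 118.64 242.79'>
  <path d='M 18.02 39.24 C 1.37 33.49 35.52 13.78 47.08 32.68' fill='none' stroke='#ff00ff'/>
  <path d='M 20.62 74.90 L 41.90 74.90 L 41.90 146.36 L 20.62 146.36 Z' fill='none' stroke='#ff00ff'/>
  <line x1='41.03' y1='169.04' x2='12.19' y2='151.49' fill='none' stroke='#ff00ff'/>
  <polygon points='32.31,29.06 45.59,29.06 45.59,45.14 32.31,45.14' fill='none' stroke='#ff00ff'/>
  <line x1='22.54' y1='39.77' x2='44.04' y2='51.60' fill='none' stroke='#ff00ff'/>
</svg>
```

(bCNC post)
(Date: synthetic)
G21
G90
G0 X18.02 Y203.55
M3 S699
G1 X14.01 Y206.26 F1294
G1 X13.91 Y209.66
G1 X16.85 Y213.14
G1 X21.97 Y216.07
G1 X28.42 Y217.86
G1 X35.32 Y217.87
G1 X41.83 Y215.49
G1 X47.08 Y210.11
G0 X20.62 Y167.89
M3 S699
G1 X41.90 Y167.89 F1294
G1 X41.90 Y96.43
G1 X20.62 Y96.43
G1 X20.62 Y167.89
G0 X41.03 Y73.75
M3 S699
G1 X12.19 Y91.30 F1294
G0 X32.31 Y213.73
M3 S699
G1 X45.59 Y213.73 F1294
G1 X45.59 Y197.65
G1 X32.31 Y197.65
G1 X32.31 Y213.73
G0 X22.54 Y203.02
M3 S699
G1 X44.04 Y191.19 F1294
M5
G0 X0.00 Y0.00

1 u = 1 mm; y_m = 242.79 − y.

[1] `<path>` cubic bezier, #ff00ff→cut S699 F1294: (18.02,203.55) → (14.01,206.26) → (13.91,209.66) → (16.85,213.14) → (21.97,216.07) → (28.42,217.86) → (35.32,217.87) → (41.83,215.49) → (47.08,210.11)

[2] `<path>` rectangle, #ff00ff→cut S699 F1294: (20.62,167.89) → (41.90,167.89) → (41.90,96.43) → (20.62,96.43) → (20.62,167.89) (closed)

[3] `<line>` line segment, #ff00ff→cut S699 F1294: (41.03,73.75) → (12.19,91.30)

[4] `<polygon>` rectangle, #ff00ff→cut S699 F1294: (32.31,213.73) → (45.59,213.73) → (45.59,197.65) → (32.31,197.65) → (32.31,213.73) (closed)

[5] `<line>` line segment, #ff00ff→cut S699 F1294: (22.54,203.02) → (44.04,191.19)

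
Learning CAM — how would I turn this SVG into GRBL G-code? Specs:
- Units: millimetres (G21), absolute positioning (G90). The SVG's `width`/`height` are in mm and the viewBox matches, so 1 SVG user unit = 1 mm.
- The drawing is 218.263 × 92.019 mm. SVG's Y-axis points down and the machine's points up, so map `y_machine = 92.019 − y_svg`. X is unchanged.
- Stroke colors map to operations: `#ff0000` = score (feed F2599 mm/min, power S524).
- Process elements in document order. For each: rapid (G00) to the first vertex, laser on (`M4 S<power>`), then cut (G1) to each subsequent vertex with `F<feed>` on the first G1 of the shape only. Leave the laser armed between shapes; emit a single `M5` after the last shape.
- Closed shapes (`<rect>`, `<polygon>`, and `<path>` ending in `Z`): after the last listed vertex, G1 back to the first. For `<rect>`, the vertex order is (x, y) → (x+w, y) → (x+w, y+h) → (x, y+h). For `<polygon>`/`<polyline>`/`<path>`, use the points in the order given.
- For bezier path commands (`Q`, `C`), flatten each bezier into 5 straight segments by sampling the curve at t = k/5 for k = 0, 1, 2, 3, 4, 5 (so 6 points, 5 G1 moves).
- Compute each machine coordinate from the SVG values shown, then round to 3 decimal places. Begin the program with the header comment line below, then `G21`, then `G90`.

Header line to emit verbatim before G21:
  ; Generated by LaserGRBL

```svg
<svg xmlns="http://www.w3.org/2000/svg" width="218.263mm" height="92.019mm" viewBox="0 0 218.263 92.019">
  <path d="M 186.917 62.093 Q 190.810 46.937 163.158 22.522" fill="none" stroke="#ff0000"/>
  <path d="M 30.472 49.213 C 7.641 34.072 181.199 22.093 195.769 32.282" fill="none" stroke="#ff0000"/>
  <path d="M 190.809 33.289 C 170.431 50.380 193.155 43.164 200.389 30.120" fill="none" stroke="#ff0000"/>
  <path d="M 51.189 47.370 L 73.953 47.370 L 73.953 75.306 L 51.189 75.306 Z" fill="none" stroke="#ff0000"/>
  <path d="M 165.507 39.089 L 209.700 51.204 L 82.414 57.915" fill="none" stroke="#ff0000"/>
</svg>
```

viewBox `0 0 218.263 92.019` with mm width/height → 1 unit = 1 mm. Flip: y_m = 92.019 − y_svg.

**Shape 1** — `<path>` quadratic bezier, stroke `#ff0000` → score (S524, F2599). Control points (SVG): P0=(186.917,62.093), P1=(190.810,46.937), P2=(163.158,22.522); sampled at t=k/5. Machine vertices: (186.917,29.926) → (187.212,36.359) → (184.984,43.532) → (180.232,51.446) → (172.957,60.101) → (163.158,69.497). Open path.

**Shape 2** — `<path>` cubic bezier, stroke `#ff0000` → score (S524, F2599). Control points (SVG): P0=(30.472,49.213), P1=(7.641,34.072), P2=(181.199,22.093), P3=(195.769,32.282); sampled at t=k/5. Machine vertices: (30.472,42.806) → (37.497,51.359) → (74.597,58.241) → (124.715,62.540) → (170.791,63.342) → (195.769,59.737). Open path.

**Shape 3** — `<path>` cubic bezier, stroke `#ff0000` → score (S524, F2599). Control points (SVG): P0=(190.809,33.289), P1=(170.431,50.380), P2=(193.155,43.164), P3=(200.389,30.120); sampled at t=k/5. Machine vertices: (190.809,58.730) → (183.286,51.244) → (183.294,48.706) → (188.023,50.226) → (194.659,54.920) → (200.389,61.899). Open path.

**Shape 4** — `<path>` rectangle, stroke `#ff0000` → score (S524, F2599). Machine vertices: (51.189,44.649) → (73.953,44.649) → (73.953,16.713) → (51.189,16.713) → (51.189,44.649). Closed: final G1 returns to the first vertex.

**Shape 5** — `<path>` open polyline, stroke `#ff0000` → score (S524, F2599). Machine vertices: (165.507,52.930) → (209.700,40.815) → (82.414,34.104). Open path.

; Generated by LaserGRBL
G21
G90
G00 X186.917 Y29.926
M4 S524
G1 X187.212 Y36.359 F2599
G1 X184.984 Y43.532
G1 X180.232 Y51.446
G1 X172.957 Y60.101
G1 X163.158 Y69.497
G00 X30.472 Y42.806
M4 S524
G1 X37.497 Y51.359 F2599
G1 X74.597 Y58.241
G1 X124.715 Y62.540
G1 X170.791 Y63.342
G1 X195.769 Y59.737
G00 X190.809 Y58.730
M4 S524
G1 X183.286 Y51.244 F2599
G1 X183.294 Y48.706
G1 X188.023 Y50.226
G1 X194.659 Y54.920
G1 X200.389 Y61.899
G00 X51.189 Y44.649
M4 S524
G1 X73.953 Y44.649 F2599
G1 X73.953 Y16.713
G1 X51.189 Y16.713
G1 X51.189 Y44.649
G00 X165.507 Y52.930
M4 S524
G1 X209.700 Y40.815 F2599
G1 X82.414 Y34.104
M5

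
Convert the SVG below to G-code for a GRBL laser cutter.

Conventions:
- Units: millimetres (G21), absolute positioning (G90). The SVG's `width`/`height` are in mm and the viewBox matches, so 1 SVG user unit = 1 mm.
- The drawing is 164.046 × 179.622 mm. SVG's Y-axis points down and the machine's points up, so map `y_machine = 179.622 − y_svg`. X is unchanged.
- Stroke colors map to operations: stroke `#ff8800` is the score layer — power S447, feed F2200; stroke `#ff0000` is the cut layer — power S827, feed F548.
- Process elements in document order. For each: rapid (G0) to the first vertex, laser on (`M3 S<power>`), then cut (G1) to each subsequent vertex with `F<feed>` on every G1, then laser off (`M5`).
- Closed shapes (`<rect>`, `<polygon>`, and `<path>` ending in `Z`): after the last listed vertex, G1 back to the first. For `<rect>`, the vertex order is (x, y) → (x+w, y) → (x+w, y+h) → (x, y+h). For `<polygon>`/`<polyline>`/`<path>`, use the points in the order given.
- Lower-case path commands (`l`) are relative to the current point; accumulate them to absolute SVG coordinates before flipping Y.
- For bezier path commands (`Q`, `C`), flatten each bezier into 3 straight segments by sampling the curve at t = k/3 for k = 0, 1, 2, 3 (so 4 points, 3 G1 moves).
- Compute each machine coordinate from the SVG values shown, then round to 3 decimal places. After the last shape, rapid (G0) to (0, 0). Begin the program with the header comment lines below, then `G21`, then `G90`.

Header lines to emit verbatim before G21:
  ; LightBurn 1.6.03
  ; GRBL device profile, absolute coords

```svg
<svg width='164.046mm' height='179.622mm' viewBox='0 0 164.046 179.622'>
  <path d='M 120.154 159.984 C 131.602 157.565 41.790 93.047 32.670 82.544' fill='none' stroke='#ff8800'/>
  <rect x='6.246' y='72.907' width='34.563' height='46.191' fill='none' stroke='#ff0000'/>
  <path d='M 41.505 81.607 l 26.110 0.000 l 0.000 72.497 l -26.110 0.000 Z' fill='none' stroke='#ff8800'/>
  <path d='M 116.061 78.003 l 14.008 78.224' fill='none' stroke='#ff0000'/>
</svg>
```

; LightBurn 1.6.03
; GRBL device profile, absolute coords
G21
G90
G0 X120.154 Y19.638
M3 S447
G1 X104.588 Y38.456 F2200
G1 X61.948 Y72.871 F2200
G1 X32.670 Y97.078 F2200
M5
G0 X6.246 Y106.715
M3 S827
G1 X40.809 Y106.715 F548
G1 X40.809 Y60.524 F548
G1 X6.246 Y60.524 F548
G1 X6.246 Y106.715 F548
M5
G0 X41.505 Y98.015
M3 S447
G1 X67.615 Y98.015 F2200
G1 X67.615 Y25.518 F2200
G1 X41.505 Y25.518 F2200
G1 X41.505 Y98.015 F2200
M5
G0 X116.061 Y101.619
M3 S827
G1 X130.069 Y23.395 F548
M5
G0 X0.000 Y0.000

1 u = 1 mm; y_m = 179.622 − y.

[1] `<path>` cubic bezier, #ff8800→score S447 F2200: (120.154,19.638) → (104.588,38.456) → (61.948,72.871) → (32.670,97.078)

[2] `<rect>` rectangle, #ff0000→cut S827 F548: (6.246,106.715) → (40.809,106.715) → (40.809,60.524) → (6.246,60.524) → (6.246,106.715) (closed)

[3] `<path>` rectangle, #ff8800→score S447 F2200: (41.505,98.015) → (67.615,98.015) → (67.615,25.518) → (41.505,25.518) → (41.505,98.015) (closed)

[4] `<path>` line segment, #ff0000→cut S827 F548: (116.061,101.619) → (130.069,23.395)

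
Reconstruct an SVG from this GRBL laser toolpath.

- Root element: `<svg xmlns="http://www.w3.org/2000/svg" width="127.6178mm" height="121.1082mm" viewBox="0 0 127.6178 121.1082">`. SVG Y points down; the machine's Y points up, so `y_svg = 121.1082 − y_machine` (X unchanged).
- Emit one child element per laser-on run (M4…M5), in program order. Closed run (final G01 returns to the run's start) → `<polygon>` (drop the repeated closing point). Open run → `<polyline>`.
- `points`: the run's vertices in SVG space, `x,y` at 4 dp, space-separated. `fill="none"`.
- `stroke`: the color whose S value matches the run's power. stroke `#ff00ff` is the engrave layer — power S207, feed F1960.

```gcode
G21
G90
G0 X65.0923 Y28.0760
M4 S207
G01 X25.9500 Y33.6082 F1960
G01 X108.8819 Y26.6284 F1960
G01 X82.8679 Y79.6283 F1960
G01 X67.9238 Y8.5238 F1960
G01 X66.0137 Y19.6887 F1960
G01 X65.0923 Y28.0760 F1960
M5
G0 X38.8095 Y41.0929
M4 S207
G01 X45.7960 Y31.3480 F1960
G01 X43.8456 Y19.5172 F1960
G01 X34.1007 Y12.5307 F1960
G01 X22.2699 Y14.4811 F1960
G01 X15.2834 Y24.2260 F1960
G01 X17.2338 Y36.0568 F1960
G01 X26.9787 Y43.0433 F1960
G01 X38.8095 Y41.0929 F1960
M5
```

y_svg = 121.1082 − y_m. Every run uses S207, so all elements get stroke `#ff00ff` (engrave).

[1] closed run; points: 65.0923,93.0322 25.9500,87.5000 108.8819,94.4798 82.8679,41.4799 67.9238,112.5844 66.0137,101.4195

[2] closed run; points: 38.8095,80.0153 45.7960,89.7602 43.8456,101.5910 34.1007,108.5775 22.2699,106.6271 15.2834,96.8822 17.2338,85.0514 26.9787,78.0649

<svg xmlns="http://www.w3.org/2000/svg" width="127.6178mm" height="121.1082mm" viewBox="0 0 127.6178 121.1082">
  <polygon points="65.0923,93.0322 25.9500,87.5000 108.8819,94.4798 82.8679,41.4799 67.9238,112.5844 66.0137,101.4195" fill="none" stroke="#ff00ff"/>
  <polygon points="38.8095,80.0153 45.7960,89.7602 43.8456,101.5910 34.1007,108.5775 22.2699,106.6271 15.2834,96.8822 17.2338,85.0514 26.9787,78.0649" fill="none" stroke="#ff00ff"/>
</svg>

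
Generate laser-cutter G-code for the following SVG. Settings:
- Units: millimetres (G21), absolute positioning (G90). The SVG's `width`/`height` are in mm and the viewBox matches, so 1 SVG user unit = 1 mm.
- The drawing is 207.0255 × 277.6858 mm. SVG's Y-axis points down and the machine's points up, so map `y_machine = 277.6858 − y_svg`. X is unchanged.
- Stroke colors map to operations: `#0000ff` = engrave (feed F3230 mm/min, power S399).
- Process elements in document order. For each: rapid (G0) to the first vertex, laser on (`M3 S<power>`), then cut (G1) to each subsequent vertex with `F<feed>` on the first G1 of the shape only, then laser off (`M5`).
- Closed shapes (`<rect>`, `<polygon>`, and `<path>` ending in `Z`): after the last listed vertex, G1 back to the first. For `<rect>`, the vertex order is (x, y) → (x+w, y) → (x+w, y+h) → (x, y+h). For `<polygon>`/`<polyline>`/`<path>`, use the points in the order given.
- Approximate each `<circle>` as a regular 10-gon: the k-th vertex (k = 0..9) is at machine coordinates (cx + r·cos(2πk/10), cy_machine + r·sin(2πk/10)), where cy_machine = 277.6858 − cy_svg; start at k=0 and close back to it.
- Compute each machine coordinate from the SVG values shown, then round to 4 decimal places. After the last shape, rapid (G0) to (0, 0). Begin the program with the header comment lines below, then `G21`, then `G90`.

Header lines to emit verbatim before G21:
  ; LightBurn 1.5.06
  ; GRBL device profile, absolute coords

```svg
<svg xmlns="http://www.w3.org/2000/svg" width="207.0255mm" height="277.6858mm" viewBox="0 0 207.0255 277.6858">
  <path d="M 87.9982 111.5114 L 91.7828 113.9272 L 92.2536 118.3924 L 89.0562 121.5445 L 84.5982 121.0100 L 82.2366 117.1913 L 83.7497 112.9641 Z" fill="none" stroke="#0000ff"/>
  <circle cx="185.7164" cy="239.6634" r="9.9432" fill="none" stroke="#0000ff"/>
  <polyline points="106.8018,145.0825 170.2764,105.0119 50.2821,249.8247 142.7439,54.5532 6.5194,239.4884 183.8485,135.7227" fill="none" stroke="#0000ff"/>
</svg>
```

Since the viewBox matches the mm dimensions, user units are millimetres directly. The only transform is the Y-flip y_m = 277.6858 − y_svg.

Shape 1 is a regular polygon drawn with `<path>`. Its stroke #0000ff means engrave at S399, F3230. After flipping Y the toolpath is (87.9982,166.1744) → (91.7828,163.7586) → (92.2536,159.2934) → (89.0562,156.1413) → (84.5982,156.6758) → (82.2366,160.4945) → (83.7497,164.7217) → (87.9982,166.1744), returning to the start.

Shape 2 is a circle drawn with `<circle>`. Its stroke #0000ff means engrave at S399, F3230. After flipping Y the toolpath is (195.6596,38.0224) → (193.7606,43.8669) → (188.7890,47.4789) → (182.6438,47.4789) → (177.6722,43.8669) → (175.7732,38.0224) → (177.6722,32.1779) → (182.6438,28.5659) → (188.7890,28.5659) → (193.7606,32.1779) → (195.6596,38.0224), returning to the start.

Shape 3 is a open polyline drawn with `<polyline>`. Its stroke #0000ff means engrave at S399, F3230. After flipping Y the toolpath is (106.8018,132.6033) → (170.2764,172.6739) → (50.2821,27.8611) → (142.7439,223.1326) → (6.5194,38.1974) → (183.8485,141.9631).

; LightBurn 1.5.06
; GRBL device profile, absolute coords
G21
G90
G0 X87.9982 Y166.1744
M3 S399
G1 X91.7828 Y163.7586 F3230
G1 X92.2536 Y159.2934
G1 X89.0562 Y156.1413
G1 X84.5982 Y156.6758
G1 X82.2366 Y160.4945
G1 X83.7497 Y164.7217
G1 X87.9982 Y166.1744
M5
G0 X195.6596 Y38.0224
M3 S399
G1 X193.7606 Y43.8669 F3230
G1 X188.7890 Y47.4789
G1 X182.6438 Y47.4789
G1 X177.6722 Y43.8669
G1 X175.7732 Y38.0224
G1 X177.6722 Y32.1779
G1 X182.6438 Y28.5659
G1 X188.7890 Y28.5659
G1 X193.7606 Y32.1779
G1 X195.6596 Y38.0224
M5
G0 X106.8018 Y132.6033
M3 S399
G1 X170.2764 Y172.6739 F3230
G1 X50.2821 Y27.8611
G1 X142.7439 Y223.1326
G1 X6.5194 Y38.1974
G1 X183.8485 Y141.9631
M5
G0 X0.0000 Y0.0000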